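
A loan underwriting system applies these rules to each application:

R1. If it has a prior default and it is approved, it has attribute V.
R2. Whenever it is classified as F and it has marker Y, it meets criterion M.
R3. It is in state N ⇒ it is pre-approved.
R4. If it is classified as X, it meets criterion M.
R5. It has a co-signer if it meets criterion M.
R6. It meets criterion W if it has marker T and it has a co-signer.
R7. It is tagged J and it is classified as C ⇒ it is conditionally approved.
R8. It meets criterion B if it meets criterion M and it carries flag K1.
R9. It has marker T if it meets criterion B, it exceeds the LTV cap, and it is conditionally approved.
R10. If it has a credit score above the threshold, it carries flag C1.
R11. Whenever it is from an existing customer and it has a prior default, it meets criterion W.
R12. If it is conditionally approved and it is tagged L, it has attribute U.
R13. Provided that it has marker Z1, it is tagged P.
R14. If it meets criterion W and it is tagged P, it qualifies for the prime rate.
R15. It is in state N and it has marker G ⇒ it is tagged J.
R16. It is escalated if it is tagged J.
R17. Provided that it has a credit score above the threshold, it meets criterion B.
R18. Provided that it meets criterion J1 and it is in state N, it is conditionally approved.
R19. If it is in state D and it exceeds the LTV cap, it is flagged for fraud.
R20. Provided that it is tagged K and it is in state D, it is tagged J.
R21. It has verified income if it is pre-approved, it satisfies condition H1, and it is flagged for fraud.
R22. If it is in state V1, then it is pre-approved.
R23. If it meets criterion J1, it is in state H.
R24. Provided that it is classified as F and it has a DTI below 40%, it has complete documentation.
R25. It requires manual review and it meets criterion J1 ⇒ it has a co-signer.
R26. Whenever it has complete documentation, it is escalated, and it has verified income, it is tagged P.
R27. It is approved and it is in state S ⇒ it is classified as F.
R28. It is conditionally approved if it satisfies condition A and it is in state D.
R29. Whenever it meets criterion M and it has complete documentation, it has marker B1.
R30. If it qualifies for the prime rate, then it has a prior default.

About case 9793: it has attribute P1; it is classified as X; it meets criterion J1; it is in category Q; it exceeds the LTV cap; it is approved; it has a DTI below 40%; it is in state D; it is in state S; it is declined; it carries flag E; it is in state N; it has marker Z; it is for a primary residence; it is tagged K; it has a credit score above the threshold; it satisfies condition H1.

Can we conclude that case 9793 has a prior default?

By R3 (it is in state N): it is pre-approved.
By R4 (it is classified as X): it meets criterion M.
By R5 (it meets criterion M): it has a co-signer.
By R17 (it has a credit score above the threshold): it meets criterion B.
By R18 (it meets criterion J1, it is in state N): it is conditionally approved.
By R19 (it is in state D, it exceeds the LTV cap): it is flagged for fraud.
By R20 (it is tagged K, it is in state D): it is tagged J.
By R21 (it is pre-approved, it satisfies condition H1, it is flagged for fraud): it has verified income.
By R27 (it is approved, it is in state S): it is classified as F.
By R9 (it meets criterion B, it exceeds the LTV cap, it is conditionally approved): it has marker T.
By R16 (it is tagged J): it is escalated.
By R24 (it is classified as F, it has a DTI below 40%): it has complete documentation.
By R26 (it has complete documentation, it is escalated, it has verified income): it is tagged P.
By R6 (it has marker T, it has a co-signer): it meets criterion W.
By R14 (it meets criterion W, it is tagged P): it qualifies for the prime rate.
By R30 (it qualifies for the prime rate): it has a prior default.

Yes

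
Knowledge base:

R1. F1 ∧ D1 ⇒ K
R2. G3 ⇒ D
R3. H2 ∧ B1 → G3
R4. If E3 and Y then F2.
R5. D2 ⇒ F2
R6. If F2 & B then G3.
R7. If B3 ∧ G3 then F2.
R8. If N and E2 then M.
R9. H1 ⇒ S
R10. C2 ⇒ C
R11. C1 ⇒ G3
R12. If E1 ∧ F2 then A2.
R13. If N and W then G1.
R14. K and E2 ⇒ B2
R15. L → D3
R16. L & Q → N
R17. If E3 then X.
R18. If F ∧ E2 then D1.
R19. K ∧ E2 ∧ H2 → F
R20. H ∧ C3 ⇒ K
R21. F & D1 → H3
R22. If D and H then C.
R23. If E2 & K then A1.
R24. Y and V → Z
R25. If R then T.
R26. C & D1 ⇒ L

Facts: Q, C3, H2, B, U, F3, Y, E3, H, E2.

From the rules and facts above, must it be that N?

Yes

F2  (by R4: E3, Y)
G3  (by R6: F2, B)
K  (by R20: H, C3)
D  (by R2: G3)
F  (by R19: K, E2, H2)
C  (by R22: D, H)
D1  (by R18: F, E2)
L  (by R26: C, D1)
N  (by R16: L, Q)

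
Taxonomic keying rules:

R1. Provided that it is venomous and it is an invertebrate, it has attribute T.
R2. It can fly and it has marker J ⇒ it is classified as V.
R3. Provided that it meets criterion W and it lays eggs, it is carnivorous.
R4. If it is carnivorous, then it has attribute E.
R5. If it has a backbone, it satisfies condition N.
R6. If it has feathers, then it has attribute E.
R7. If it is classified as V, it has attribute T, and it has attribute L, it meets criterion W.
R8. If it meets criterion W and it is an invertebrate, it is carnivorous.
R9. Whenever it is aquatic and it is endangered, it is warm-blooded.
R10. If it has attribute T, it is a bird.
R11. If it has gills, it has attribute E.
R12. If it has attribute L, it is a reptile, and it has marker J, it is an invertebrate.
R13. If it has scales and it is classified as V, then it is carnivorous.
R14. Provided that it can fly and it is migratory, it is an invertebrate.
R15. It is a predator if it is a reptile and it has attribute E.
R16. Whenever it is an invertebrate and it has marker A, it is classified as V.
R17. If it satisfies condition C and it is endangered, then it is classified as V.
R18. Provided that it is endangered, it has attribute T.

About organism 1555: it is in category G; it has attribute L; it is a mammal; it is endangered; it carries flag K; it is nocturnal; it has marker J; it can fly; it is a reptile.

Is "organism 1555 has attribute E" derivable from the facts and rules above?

Yes

By R2 (it can fly, it has marker J): it is classified as V.
By R12 (it has attribute L, it is a reptile, it has marker J): it is an invertebrate.
By R18 (it is endangered): it has attribute T.
By R7 (it is classified as V, it has attribute T, it has attribute L): it meets criterion W.
By R8 (it meets criterion W, it is an invertebrate): it is carnivorous.
By R4 (it is carnivorous): it has attribute E.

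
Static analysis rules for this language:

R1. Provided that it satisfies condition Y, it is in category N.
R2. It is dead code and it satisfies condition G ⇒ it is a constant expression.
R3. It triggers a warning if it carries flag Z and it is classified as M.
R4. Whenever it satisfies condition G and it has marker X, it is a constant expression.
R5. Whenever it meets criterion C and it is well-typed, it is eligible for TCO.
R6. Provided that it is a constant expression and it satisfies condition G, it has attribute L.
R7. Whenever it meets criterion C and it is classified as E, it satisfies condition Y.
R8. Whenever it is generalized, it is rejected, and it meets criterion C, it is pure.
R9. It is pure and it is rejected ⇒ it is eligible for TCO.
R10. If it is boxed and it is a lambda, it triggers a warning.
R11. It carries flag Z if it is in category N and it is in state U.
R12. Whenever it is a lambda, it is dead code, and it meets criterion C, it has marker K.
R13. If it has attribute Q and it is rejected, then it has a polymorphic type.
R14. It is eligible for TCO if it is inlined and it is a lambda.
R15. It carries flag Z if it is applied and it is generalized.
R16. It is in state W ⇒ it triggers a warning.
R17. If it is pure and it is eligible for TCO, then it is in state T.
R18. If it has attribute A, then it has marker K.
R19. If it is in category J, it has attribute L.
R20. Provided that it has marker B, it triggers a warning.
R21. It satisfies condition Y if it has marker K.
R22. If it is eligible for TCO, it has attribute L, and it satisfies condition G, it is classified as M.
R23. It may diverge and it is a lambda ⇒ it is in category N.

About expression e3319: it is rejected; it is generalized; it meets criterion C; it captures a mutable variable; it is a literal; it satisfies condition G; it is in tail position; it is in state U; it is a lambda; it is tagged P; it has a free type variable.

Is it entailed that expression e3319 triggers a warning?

Forward chaining from the given facts derives: is pure, is eligible for TCO, is in state T.
Rules concluding "it triggers a warning": R3 needs "it carries flag Z"; R10 needs "it is boxed"; R16 needs "it is in state W"; R20 needs "it has marker B" — none of these are established.

No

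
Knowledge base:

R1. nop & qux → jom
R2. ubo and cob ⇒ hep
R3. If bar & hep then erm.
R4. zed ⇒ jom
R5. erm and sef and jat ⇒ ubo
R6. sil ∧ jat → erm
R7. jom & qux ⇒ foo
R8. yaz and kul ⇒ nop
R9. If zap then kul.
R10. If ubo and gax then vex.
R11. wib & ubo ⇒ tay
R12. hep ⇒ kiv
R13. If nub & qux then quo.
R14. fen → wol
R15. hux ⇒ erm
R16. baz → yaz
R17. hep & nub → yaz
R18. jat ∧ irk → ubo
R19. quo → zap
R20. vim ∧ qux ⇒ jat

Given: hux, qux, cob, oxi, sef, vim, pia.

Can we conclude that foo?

Forward chaining from the given facts derives: erm, jat, ubo, hep, kiv.
The only rule concluding foo is R7, which needs jom; that is never established.

No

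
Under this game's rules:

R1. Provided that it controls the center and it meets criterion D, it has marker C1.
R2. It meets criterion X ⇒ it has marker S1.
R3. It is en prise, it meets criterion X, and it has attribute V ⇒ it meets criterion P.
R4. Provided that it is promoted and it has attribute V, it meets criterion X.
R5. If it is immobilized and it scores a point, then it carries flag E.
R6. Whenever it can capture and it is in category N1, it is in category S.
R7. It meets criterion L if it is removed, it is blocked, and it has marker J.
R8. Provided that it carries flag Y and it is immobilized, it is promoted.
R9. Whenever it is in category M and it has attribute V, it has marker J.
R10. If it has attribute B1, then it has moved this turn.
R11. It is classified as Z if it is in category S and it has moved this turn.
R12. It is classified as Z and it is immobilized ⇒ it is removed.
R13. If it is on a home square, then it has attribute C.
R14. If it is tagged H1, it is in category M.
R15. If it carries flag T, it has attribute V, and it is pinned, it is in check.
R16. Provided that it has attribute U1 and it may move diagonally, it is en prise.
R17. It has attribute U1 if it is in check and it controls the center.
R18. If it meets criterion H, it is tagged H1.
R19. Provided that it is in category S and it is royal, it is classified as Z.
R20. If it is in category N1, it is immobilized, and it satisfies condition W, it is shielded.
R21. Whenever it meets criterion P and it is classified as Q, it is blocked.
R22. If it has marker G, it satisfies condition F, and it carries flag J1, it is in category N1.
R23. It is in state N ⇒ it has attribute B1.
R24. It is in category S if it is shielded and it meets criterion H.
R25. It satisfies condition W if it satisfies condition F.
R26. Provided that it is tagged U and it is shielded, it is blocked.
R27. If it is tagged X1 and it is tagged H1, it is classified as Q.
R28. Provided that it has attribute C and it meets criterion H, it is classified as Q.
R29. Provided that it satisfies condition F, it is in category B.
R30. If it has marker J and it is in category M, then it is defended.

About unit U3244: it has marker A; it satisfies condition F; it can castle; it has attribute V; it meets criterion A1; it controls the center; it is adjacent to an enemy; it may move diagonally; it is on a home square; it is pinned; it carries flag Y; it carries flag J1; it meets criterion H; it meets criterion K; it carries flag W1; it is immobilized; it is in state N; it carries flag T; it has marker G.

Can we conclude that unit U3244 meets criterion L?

By R8 (it carries flag Y, it is immobilized): it is promoted.
By R13 (it is on a home square): it has attribute C.
By R15 (it carries flag T, it has attribute V, it is pinned): it is in check.
By R17 (it is in check, it controls the center): it has attribute U1.
By R18 (it meets criterion H): it is tagged H1.
By R22 (it has marker G, it satisfies condition F, it carries flag J1): it is in category N1.
By R23 (it is in state N): it has attribute B1.
By R25 (it satisfies condition F): it satisfies condition W.
By R28 (it has attribute C, it meets criterion H): it is classified as Q.
By R4 (it is promoted, it has attribute V): it meets criterion X.
By R10 (it has attribute B1): it has moved this turn.
By R14 (it is tagged H1): it is in category M.
By R16 (it has attribute U1, it may move diagonally): it is en prise.
By R20 (it is in category N1, it is immobilized, it satisfies condition W): it is shielded.
By R24 (it is shielded, it meets criterion H): it is in category S.
By R3 (it is en prise, it meets criterion X, it has attribute V): it meets criterion P.
By R9 (it is in category M, it has attribute V): it has marker J.
By R11 (it is in category S, it has moved this turn): it is classified as Z.
By R12 (it is classified as Z, it is immobilized): it is removed.
By R21 (it meets criterion P, it is classified as Q): it is blocked.
By R7 (it is removed, it is blocked, it has marker J): it meets criterion L.

Yes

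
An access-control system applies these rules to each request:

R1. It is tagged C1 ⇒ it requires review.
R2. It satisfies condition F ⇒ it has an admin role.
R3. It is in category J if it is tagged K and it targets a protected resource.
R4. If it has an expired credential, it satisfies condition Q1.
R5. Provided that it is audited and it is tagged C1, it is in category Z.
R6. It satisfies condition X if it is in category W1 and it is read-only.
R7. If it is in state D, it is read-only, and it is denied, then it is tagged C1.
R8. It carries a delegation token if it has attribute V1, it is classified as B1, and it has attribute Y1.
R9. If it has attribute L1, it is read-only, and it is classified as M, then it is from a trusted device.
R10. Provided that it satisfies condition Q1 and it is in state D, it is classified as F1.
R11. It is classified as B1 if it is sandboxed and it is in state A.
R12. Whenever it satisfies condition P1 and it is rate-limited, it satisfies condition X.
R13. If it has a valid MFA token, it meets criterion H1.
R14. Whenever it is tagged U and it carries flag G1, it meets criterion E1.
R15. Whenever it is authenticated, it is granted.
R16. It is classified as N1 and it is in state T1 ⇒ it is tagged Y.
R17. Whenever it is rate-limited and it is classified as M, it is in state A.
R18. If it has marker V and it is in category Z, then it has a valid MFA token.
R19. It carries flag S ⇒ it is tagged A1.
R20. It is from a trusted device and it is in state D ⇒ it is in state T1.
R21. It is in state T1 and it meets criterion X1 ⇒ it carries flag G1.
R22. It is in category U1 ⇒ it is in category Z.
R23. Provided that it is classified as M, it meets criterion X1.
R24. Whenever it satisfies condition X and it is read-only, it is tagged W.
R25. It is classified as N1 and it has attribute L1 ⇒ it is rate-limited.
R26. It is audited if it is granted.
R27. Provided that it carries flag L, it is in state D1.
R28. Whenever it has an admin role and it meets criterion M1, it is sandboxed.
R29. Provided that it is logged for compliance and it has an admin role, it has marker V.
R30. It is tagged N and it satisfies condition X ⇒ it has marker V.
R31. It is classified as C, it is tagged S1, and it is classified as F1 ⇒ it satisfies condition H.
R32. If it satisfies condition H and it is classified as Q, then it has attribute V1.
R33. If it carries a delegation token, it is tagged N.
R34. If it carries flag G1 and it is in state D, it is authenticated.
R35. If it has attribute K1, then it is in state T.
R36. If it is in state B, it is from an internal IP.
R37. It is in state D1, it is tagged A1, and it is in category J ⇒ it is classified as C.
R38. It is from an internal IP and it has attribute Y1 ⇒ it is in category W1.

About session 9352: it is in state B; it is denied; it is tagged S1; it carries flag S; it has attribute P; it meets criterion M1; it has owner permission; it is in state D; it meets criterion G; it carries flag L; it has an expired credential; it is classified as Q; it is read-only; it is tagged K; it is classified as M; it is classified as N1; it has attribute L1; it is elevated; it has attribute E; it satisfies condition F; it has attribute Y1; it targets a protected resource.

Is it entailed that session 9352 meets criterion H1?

By R2 (it satisfies condition F): it has an admin role.
By R3 (it is tagged K, it targets a protected resource): it is in category J.
By R4 (it has an expired credential): it satisfies condition Q1.
By R7 (it is in state D, it is read-only, it is denied): it is tagged C1.
By R9 (it has attribute L1, it is read-only, it is classified as M): it is from a trusted device.
By R10 (it satisfies condition Q1, it is in state D): it is classified as F1.
By R19 (it carries flag S): it is tagged A1.
By R20 (it is from a trusted device, it is in state D): it is in state T1.
By R23 (it is classified as M): it meets criterion X1.
By R25 (it is classified as N1, it has attribute L1): it is rate-limited.
By R27 (it carries flag L): it is in state D1.
By R28 (it has an admin role, it meets criterion M1): it is sandboxed.
By R36 (it is in state B): it is from an internal IP.
By R37 (it is in state D1, it is tagged A1, it is in category J): it is classified as C.
By R38 (it is from an internal IP, it has attribute Y1): it is in category W1.
By R6 (it is in category W1, it is read-only): it satisfies condition X.
By R17 (it is rate-limited, it is classified as M): it is in state A.
By R21 (it is in state T1, it meets criterion X1): it carries flag G1.
By R31 (it is classified as C, it is tagged S1, it is classified as F1): it satisfies condition H.
By R32 (it satisfies condition H, it is classified as Q): it has attribute V1.
By R34 (it carries flag G1, it is in state D): it is authenticated.
By R11 (it is sandboxed, it is in state A): it is classified as B1.
By R15 (it is authenticated): it is granted.
By R26 (it is granted): it is audited.
By R5 (it is audited, it is tagged C1): it is in category Z.
By R8 (it has attribute V1, it is classified as B1, it has attribute Y1): it carries a delegation token.
By R33 (it carries a delegation token): it is tagged N.
By R30 (it is tagged N, it satisfies condition X): it has marker V.
By R18 (it has marker V, it is in category Z): it has a valid MFA token.
By R13 (it has a valid MFA token): it meets criterion H1.

Yes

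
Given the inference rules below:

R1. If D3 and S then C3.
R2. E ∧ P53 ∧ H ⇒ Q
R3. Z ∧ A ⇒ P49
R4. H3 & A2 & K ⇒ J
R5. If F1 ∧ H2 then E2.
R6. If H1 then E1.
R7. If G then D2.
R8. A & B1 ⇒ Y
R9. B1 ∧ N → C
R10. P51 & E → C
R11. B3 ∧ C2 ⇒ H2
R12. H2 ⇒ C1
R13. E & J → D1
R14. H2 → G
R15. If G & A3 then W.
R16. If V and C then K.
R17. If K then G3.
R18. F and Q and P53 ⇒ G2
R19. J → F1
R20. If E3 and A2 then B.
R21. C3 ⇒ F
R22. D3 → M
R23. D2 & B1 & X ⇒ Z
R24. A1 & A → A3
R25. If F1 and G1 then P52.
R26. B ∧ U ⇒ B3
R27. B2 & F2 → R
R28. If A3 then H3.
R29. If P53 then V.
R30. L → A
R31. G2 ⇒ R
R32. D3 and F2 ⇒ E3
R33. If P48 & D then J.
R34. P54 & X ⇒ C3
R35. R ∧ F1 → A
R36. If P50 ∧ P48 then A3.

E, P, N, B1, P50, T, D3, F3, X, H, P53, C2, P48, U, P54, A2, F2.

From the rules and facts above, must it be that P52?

Forward chaining from the given facts derives: Q, C, M, V, E3, C3, A3, K, G3, B, F, B3, H3, J, H2, C1, D1, G, W, G2, F1, R, A, E2, D2, Y, Z, P49.
The only rule concluding P52 is R25, which needs G1; that is never established.

No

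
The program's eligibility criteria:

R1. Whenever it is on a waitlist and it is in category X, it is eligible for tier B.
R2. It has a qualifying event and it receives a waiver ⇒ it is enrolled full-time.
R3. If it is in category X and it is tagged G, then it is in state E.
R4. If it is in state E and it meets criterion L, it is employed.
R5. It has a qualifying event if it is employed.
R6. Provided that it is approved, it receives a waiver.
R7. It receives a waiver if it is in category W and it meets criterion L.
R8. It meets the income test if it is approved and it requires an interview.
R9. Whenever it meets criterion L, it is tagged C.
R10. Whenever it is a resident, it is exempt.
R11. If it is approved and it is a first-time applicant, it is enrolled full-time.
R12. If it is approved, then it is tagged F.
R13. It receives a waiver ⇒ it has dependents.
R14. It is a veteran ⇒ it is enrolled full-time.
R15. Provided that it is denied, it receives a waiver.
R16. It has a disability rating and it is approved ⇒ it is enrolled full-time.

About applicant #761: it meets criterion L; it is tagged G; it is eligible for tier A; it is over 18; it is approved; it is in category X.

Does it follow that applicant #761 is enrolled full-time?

By R3 (it is in category X, it is tagged G): it is in state E.
By R4 (it is in state E, it meets criterion L): it is employed.
By R5 (it is employed): it has a qualifying event.
By R6 (it is approved): it receives a waiver.
By R2 (it has a qualifying event, it receives a waiver): it is enrolled full-time.

Yes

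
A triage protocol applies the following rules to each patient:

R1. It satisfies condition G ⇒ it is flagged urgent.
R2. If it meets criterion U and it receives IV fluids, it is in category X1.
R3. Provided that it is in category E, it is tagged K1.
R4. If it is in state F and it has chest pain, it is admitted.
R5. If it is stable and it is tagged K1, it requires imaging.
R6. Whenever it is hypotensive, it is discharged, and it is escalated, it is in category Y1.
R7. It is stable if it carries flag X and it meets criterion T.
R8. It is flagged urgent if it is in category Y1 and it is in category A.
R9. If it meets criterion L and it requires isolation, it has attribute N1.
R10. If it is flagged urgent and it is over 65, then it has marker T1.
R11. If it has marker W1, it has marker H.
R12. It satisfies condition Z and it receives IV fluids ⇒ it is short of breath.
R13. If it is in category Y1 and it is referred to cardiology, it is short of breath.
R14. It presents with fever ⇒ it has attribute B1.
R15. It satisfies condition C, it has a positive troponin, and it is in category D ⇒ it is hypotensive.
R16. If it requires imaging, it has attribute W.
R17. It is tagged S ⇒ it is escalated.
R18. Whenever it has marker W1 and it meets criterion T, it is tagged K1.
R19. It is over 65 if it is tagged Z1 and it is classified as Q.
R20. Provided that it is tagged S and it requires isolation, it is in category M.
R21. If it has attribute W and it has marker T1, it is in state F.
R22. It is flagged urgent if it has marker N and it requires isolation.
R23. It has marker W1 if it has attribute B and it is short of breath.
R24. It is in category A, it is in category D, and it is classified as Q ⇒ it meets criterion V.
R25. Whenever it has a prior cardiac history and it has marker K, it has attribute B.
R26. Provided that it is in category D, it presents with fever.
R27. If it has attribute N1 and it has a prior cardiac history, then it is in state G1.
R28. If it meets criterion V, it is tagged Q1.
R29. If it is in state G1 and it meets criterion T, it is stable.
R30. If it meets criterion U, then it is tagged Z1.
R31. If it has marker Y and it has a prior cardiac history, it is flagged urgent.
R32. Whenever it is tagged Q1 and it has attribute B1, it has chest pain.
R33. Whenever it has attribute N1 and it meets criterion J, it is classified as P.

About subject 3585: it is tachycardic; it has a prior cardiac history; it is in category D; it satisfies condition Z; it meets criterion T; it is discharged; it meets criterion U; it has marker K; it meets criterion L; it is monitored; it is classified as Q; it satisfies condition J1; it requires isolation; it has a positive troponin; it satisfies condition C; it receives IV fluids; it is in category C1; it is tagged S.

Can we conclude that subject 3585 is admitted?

No

Forward chaining from the given facts derives: is in category X1, has attribute N1, is short of breath, is hypotensive, is escalated, is in category M, has attribute B, presents with fever, is in state G1, is stable, is tagged Z1, is in category Y1, has attribute B1, is over 65, has marker W1, has marker H, is tagged K1, requires imaging, has attribute W.
The only rule concluding "it is admitted" is R4, which needs "it is in state F"; that is never established.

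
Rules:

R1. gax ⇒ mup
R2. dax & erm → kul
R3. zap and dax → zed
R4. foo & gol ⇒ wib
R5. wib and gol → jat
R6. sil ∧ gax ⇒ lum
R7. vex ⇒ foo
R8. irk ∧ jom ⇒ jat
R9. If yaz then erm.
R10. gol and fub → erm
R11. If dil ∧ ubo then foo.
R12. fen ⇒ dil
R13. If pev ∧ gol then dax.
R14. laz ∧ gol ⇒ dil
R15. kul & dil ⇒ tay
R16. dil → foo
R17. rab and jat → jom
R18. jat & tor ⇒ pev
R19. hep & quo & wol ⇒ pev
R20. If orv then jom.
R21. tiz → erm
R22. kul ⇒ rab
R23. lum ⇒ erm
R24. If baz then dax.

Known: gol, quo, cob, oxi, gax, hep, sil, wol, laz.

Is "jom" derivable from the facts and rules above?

Yes

lum  (by R6: sil, gax)
dil  (by R14: laz, gol)
foo  (by R16: dil)
pev  (by R19: hep, quo, wol)
erm  (by R23: lum)
wib  (by R4: foo, gol)
jat  (by R5: wib, gol)
dax  (by R13: pev, gol)
kul  (by R2: dax, erm)
rab  (by R22: kul)
jom  (by R17: rab, jat)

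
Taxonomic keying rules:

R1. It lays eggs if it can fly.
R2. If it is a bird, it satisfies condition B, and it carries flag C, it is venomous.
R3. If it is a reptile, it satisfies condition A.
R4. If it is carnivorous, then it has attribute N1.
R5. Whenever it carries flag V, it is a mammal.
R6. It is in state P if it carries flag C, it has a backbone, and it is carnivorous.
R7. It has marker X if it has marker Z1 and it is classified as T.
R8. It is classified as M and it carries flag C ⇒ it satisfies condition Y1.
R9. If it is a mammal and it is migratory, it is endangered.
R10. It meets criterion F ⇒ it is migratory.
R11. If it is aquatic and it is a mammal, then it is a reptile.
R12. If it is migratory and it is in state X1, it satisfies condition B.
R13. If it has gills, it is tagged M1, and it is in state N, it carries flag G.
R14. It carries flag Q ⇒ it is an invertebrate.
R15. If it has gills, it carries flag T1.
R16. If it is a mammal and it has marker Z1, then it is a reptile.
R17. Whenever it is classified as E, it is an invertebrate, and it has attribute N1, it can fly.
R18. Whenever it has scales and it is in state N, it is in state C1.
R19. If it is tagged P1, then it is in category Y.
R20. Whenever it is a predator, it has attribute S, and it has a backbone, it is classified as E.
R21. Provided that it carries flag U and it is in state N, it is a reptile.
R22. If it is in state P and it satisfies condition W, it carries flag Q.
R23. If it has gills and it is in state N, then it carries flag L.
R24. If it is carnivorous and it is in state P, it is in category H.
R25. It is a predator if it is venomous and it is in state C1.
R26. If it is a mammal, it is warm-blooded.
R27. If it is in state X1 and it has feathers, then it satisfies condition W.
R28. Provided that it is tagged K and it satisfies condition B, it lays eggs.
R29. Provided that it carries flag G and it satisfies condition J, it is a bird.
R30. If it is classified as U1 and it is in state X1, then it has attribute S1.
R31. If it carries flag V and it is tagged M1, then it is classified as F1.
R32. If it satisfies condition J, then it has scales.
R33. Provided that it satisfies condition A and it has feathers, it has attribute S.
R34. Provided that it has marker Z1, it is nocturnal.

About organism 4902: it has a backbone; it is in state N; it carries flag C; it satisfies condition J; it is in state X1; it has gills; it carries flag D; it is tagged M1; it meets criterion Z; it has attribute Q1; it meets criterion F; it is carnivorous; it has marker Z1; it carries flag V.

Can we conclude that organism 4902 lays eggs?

No

Forward chaining from the given facts derives: has attribute N1, is a mammal, is in state P, is migratory, satisfies condition B, carries flag G, carries flag T1, is a reptile, carries flag L, is in category H, is warm-blooded, is a bird, is classified as F1, has scales, is nocturnal, is venomous, satisfies condition A, is endangered, is in state C1, is a predator.
Rules concluding "it lays eggs": R1 needs "it can fly"; R28 needs "it is tagged K" — none of these are established.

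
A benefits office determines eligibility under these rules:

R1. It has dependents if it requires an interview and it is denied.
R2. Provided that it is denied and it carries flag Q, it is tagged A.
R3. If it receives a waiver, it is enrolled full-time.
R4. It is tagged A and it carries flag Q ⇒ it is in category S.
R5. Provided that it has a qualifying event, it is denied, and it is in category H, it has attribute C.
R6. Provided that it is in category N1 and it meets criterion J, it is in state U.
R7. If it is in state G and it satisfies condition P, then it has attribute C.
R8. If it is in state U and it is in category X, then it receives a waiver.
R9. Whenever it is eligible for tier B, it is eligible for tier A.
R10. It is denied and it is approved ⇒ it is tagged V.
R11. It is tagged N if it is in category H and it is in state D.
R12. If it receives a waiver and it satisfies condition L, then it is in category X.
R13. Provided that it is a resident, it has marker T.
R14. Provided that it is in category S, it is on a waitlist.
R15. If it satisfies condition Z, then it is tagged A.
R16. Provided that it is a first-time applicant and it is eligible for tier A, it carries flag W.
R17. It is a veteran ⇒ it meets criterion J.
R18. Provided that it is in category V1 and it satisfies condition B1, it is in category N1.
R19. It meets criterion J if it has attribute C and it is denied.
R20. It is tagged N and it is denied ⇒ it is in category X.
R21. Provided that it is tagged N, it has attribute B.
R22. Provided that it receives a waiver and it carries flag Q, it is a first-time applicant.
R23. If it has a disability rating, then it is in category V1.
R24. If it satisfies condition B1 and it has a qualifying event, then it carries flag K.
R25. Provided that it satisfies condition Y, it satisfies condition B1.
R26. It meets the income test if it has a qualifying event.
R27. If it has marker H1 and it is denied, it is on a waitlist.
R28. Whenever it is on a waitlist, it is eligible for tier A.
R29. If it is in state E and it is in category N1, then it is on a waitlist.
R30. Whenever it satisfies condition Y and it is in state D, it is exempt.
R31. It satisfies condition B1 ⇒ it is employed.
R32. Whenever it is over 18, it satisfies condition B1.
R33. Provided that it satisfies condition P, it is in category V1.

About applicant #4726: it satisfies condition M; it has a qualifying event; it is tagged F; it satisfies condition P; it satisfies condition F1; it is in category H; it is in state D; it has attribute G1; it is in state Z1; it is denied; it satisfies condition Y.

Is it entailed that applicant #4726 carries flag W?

Forward chaining from the given facts derives: has attribute C, is tagged N, meets criterion J, is in category X, has attribute B, satisfies condition B1, meets the income test, is exempt, is employed, is in category V1, is in category N1, carries flag K, is in state U, receives a waiver, is enrolled full-time.
The only rule concluding "it carries flag W" is R16, which needs "it is a first-time applicant"; that is never established.

No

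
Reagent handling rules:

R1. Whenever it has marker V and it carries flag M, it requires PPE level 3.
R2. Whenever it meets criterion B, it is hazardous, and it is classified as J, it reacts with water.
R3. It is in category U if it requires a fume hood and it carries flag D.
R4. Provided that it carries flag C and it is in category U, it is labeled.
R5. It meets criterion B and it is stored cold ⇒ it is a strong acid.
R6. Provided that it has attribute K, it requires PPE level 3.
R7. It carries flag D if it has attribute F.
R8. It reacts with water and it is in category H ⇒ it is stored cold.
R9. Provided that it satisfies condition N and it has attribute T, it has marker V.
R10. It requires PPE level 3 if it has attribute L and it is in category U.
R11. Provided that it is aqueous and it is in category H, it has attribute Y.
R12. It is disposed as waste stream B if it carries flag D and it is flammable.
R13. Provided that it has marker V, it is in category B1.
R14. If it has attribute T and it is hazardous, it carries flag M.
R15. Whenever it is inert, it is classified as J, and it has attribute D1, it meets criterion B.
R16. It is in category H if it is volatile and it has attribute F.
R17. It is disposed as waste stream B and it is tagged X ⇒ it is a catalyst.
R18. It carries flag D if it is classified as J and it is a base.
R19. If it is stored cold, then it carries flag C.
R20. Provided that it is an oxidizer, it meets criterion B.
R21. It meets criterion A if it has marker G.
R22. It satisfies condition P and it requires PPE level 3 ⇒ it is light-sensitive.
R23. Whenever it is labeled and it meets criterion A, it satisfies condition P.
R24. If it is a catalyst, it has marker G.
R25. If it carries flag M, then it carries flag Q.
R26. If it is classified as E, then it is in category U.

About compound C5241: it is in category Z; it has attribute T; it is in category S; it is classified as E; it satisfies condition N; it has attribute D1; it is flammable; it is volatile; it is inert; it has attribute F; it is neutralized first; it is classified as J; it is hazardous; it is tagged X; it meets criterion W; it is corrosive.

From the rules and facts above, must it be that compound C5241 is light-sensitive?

By R7 (it has attribute F): it carries flag D.
By R9 (it satisfies condition N, it has attribute T): it has marker V.
By R12 (it carries flag D, it is flammable): it is disposed as waste stream B.
By R14 (it has attribute T, it is hazardous): it carries flag M.
By R15 (it is inert, it is classified as J, it has attribute D1): it meets criterion B.
By R16 (it is volatile, it has attribute F): it is in category H.
By R17 (it is disposed as waste stream B, it is tagged X): it is a catalyst.
By R24 (it is a catalyst): it has marker G.
By R26 (it is classified as E): it is in category U.
By R1 (it has marker V, it carries flag M): it requires PPE level 3.
By R2 (it meets criterion B, it is hazardous, it is classified as J): it reacts with water.
By R8 (it reacts with water, it is in category H): it is stored cold.
By R19 (it is stored cold): it carries flag C.
By R21 (it has marker G): it meets criterion A.
By R4 (it carries flag C, it is in category U): it is labeled.
By R23 (it is labeled, it meets criterion A): it satisfies condition P.
By R22 (it satisfies condition P, it requires PPE level 3): it is light-sensitive.

Yes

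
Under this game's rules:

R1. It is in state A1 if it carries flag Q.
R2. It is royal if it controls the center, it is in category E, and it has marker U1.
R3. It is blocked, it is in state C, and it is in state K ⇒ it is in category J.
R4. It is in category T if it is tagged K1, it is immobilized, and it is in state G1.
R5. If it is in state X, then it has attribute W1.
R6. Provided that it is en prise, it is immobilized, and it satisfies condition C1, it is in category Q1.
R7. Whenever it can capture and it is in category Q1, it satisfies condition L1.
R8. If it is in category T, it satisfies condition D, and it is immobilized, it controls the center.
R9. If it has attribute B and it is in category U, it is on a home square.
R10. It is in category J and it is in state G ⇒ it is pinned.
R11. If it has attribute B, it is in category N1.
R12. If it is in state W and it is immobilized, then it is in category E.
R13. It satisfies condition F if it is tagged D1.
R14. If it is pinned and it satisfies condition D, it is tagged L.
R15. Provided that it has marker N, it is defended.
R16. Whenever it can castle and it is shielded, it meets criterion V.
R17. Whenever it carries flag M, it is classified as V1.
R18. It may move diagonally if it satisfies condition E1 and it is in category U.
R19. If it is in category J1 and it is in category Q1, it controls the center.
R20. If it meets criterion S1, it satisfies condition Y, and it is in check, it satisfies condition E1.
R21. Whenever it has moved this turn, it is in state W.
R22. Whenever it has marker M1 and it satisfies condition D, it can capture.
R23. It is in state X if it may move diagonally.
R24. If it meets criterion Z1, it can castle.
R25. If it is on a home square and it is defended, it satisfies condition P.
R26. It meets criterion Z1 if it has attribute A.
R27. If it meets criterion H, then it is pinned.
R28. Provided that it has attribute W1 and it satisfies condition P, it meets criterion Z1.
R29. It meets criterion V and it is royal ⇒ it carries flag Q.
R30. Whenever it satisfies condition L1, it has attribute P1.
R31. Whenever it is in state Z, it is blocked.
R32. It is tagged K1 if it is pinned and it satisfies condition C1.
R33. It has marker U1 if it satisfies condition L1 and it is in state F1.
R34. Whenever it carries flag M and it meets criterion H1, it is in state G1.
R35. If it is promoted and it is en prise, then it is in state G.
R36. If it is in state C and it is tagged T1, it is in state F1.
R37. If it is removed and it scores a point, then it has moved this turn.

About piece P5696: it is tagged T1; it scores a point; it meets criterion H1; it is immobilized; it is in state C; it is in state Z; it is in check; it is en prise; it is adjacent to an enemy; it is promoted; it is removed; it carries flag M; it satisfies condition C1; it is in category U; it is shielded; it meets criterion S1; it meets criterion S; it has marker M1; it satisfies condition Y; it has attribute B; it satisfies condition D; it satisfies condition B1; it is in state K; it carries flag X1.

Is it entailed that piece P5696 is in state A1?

No

Forward chaining from the given facts derives: is in category Q1, is on a home square, is in category N1, is classified as V1, satisfies condition E1, can capture, is blocked, is in state G1, is in state G, is in state F1, has moved this turn, is in category J, satisfies condition L1, is pinned, is tagged L, may move diagonally, is in state W, is in state X, has attribute P1, is tagged K1, has marker U1, is in category T, has attribute W1, controls the center, is in category E, is royal.
The only rule concluding "it is in state A1" is R1, which needs "it carries flag Q"; that is never established.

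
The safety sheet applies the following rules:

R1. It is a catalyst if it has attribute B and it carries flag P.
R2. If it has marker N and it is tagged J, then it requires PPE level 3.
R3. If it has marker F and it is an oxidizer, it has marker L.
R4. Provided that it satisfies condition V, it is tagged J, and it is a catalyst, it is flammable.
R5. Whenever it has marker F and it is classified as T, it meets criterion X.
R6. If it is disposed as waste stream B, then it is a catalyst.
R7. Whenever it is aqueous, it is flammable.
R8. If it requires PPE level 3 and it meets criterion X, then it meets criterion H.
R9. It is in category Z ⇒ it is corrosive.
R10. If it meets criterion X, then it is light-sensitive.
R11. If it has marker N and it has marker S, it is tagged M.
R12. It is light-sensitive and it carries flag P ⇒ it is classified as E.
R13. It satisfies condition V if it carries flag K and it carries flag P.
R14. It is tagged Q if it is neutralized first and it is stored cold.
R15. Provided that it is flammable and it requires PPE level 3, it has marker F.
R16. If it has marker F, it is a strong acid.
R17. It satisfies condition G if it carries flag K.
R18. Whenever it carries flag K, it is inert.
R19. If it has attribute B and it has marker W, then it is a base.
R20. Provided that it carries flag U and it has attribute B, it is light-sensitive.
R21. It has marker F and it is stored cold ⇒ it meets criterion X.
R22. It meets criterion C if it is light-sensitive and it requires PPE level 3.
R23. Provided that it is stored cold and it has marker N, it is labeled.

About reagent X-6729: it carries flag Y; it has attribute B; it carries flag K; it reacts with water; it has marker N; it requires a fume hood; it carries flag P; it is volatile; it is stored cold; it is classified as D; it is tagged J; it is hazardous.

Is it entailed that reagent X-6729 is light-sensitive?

By R1 (it has attribute B, it carries flag P): it is a catalyst.
By R2 (it has marker N, it is tagged J): it requires PPE level 3.
By R13 (it carries flag K, it carries flag P): it satisfies condition V.
By R4 (it satisfies condition V, it is tagged J, it is a catalyst): it is flammable.
By R15 (it is flammable, it requires PPE level 3): it has marker F.
By R21 (it has marker F, it is stored cold): it meets criterion X.
By R10 (it meets criterion X): it is light-sensitive.

Yes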